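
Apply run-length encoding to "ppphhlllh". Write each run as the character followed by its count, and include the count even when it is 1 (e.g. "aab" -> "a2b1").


String: "ppphhlllh"
Scanning for consecutive runs:
  'p' x 3
  'h' x 2
  'l' x 3
  'h' x 1
RLE = "p3h2l3h1"


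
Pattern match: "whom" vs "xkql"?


Pattern of "whom": [0, 1, 2, 3]
Pattern of "xkql": [0, 1, 2, 3]
Patterns match
Same pattern = Yes


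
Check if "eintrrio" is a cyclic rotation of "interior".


Word: "interior", Candidate: "eintrrio"
Method: check if candidate is substring of word+word
"interiorinterior" contains "eintrrio"? No
Is rotation = No


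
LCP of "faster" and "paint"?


Word 1: "faster"
Word 2: "paint"
Comparing from start:
  Pos 0: 'f' != 'p' (stop)
LCP = "" (length 0)


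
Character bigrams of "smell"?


Word: "smell" (length 5)
Number of bigrams = 5 - 2 + 1 = 4
  Position 0: "sm"
  Position 1: "me"
  Position 2: "el"
  Position 3: "ll"
Bigrams = "sm", "me", "el", "ll"


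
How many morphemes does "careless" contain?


Word: "careless"
Morphemes: care / -less
Each morpheme carries meaning
= 2 morphemes


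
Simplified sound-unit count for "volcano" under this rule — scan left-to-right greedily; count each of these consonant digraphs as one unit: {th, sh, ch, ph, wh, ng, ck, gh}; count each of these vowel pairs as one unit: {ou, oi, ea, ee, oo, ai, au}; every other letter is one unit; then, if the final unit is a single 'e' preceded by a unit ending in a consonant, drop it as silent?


Word: "volcano" (7 letters)
Left-to-right scan:
  [1] 'v' (letter)
  [2] 'o' (letter)
  [3] 'l' (letter)
  [4] 'c' (letter)
  [5] 'a' (letter)
  [6] 'n' (letter)
  [7] 'o' (letter)
Units from scan: 7
Sound units = 7 units


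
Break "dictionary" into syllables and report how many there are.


Word: "dictionary"
Syllable breakdown: dic | tion | ar | y
Counting: 4 parts
= 4 syllables


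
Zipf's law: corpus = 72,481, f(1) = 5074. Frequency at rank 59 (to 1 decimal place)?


Zipf's law: f(r) = f(1) / r
f(1) = 5074
f(59) = 5074 / 59
= 86.0 occurrences


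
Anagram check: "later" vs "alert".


Word 1: "later" → sorted: aelrt
Word 2: "alert" → sorted: aelrt
Same letters? aelrt == aelrt
Anagram = Yes


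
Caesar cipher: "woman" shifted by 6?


Word: "woman"
Shift: 6
Each letter → (letter + shift) mod 26:
  'w' (22) + 6 = 2 → 'c'
  'o' (14) + 6 = 20 → 'u'
  'm' (12) + 6 = 18 → 's'
  'a' (0) + 6 = 6 → 'g'
  'n' (13) + 6 = 19 → 't'
Result = "cusgt"


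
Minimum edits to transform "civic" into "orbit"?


Word 1: "civic" (length 5)
Word 2: "orbit" (length 5)
One optimal edit sequence (insert/delete/substitute each cost 1):
  1. substitute 'c' -> 'o'  (+1)
  2. substitute 'i' -> 'r'  (+1)
  3. substitute 'v' -> 'b'  (+1)
  4. keep 'i'
  5. substitute 'c' -> 't'  (+1)
Total edit operations: 4
Edit distance = 4


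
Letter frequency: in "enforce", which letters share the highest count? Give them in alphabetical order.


Word: "enforce"
Letter counts:
  'c': 1
  'e': 2
  'f': 1
  'n': 1
  'o': 1
  'r': 1
Maximum count = 2
Most frequent = 'e' (2 times each)


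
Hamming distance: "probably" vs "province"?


Comparing character by character (same length = 8):
  Pos 0: 'p' vs 'p' =
  Pos 1: 'r' vs 'r' =
  Pos 2: 'o' vs 'o' =
  Pos 3: 'b' vs 'v' !=
  Pos 4: 'a' vs 'i' !=
  Pos 5: 'b' vs 'n' !=
  Pos 6: 'l' vs 'c' !=
  Pos 7: 'y' vs 'e' !=
Hamming distance = 5


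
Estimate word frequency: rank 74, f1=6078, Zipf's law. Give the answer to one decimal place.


Zipf's law: f(r) = f(1) / r
f(1) = 6078
f(74) = 6078 / 74
= 82.1 occurrences


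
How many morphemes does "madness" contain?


Word: "madness"
Morphemes: mad / -ness
Each morpheme carries meaning
= 2 morphemes


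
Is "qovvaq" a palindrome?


Word: "qovvaq"
Reversed: "qavvoq"
Forward == Backward? qovvaq != qavvoq
Palindrome = No


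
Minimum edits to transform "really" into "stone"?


Word 1: "really" (length 6)
Word 2: "stone" (length 5)
One optimal edit sequence (insert/delete/substitute each cost 1):
  1. delete 'r'  (+1)
  2. substitute 'e' -> 's'  (+1)
  3. substitute 'a' -> 't'  (+1)
  4. substitute 'l' -> 'o'  (+1)
  5. substitute 'l' -> 'n'  (+1)
  6. substitute 'y' -> 'e'  (+1)
Total edit operations: 6
Edit distance = 6


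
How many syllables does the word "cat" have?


Word: "cat"
Syllable breakdown: cat
Counting: 1 part
= 1 syllable


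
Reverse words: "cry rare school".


Original: "cry rare school"
Words (1..n): cry | rare | school
Reversed (n..1): school | rare | cry
Result = "school rare cry"


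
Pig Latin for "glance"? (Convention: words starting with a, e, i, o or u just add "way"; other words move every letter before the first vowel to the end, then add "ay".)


Word: "glance"
Starts with consonant(s) → move to end, add 'ay'
Consonant cluster: "gl"
Pig Latin = "anceglay"


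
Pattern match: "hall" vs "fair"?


Pattern of "hall": [0, 1, 2, 2]
Pattern of "fair": [0, 1, 2, 3]
Patterns do not match
Same pattern = No


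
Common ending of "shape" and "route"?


Word 1: "shape"
Word 2: "route"
Comparing from end:
  Pos -1: 'e' == 'e'
  Pos -2: 'p' != 't' (stop)
LCS = "e" (length 1)


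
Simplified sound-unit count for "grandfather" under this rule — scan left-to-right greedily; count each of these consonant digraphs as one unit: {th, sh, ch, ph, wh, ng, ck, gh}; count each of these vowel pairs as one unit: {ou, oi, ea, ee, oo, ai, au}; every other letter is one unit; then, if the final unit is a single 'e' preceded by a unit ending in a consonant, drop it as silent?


Word: "grandfather" (11 letters)
Left-to-right scan:
  1. 'g' (letter)
  2. 'r' (letter)
  3. 'a' (letter)
  4. 'n' (letter)
  5. 'd' (letter)
  6. 'f' (letter)
  7. 'a' (letter)
  8. 'th' (digraph)
  9. 'e' (letter)
  10. 'r' (letter)
Units from scan: 10
Sound units = 10 units


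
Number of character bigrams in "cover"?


Word: "cover" (length 5)
Number of 2-grams = length - 2 + 1 = 5 - 2 + 1
= 4


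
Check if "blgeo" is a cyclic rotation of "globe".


Word: "globe", Candidate: "blgeo"
Method: check if candidate is substring of word+word
"globeglobe" contains "blgeo"? No
Is rotation = No


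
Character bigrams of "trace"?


Word: "trace" (length 5)
Number of bigrams = 5 - 2 + 1 = 4
  Position 0: "tr"
  Position 1: "ra"
  Position 2: "ac"
  Position 3: "ce"
Bigrams = "tr", "ra", "ac", "ce"


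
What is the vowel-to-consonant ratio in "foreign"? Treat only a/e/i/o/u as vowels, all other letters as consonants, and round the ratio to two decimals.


Word: "foreign"
Vowels (a,e,i,o,u): 3
Consonants: 4
Ratio = 3/4
= 0.75


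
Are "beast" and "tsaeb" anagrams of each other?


Word 1: "beast" → sorted: abest
Word 2: "tsaeb" → sorted: abest
Same letters? abest == abest
Anagram = Yes


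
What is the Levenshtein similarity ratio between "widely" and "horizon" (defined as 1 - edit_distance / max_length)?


Word 1: "widely" (length 6)
Word 2: "horizon" (length 7)
One optimal edit sequence:
  1. insert 'h'  (+1)
  2. substitute 'w' -> 'o'  (+1)
  3. substitute 'i' -> 'r'  (+1)
  4. substitute 'd' -> 'i'  (+1)
  5. substitute 'e' -> 'z'  (+1)
  6. substitute 'l' -> 'o'  (+1)
  7. substitute 'y' -> 'n'  (+1)
Edit distance = 7
Max length = max(6, 7) = 7
Similarity = 1 - 7/7
= 0.0000


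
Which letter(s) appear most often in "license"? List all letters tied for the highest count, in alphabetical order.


Word: "license"
Letter counts:
  'c': 1
  'e': 2
  'i': 1
  'l': 1
  'n': 1
  's': 1
Maximum count = 2
Most frequent = 'e' (2 times each)


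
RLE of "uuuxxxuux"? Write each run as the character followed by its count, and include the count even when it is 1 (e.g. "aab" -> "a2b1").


String: "uuuxxxuux"
Scanning for consecutive runs:
  'u' x 3
  'x' x 3
  'u' x 2
  'x' x 1
RLE = "u3x3u2x1"


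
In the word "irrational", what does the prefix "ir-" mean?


Prefix: ir-
Example: irrational = ir- + rational
Meaning = not


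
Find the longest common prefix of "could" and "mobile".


Word 1: "could"
Word 2: "mobile"
Comparing from start:
  Pos 0: 'c' != 'm' (stop)
LCP = "" (length 0)


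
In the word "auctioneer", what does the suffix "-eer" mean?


Suffix: -eer
Example: auctioneer (auction + -eer)
Meaning = one who is concerned with


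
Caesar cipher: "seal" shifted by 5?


Word: "seal"
Shift: 5
Each letter → (letter + shift) mod 26:
  's' (18) + 5 = 23 → 'x'
  'e' (4) + 5 = 9 → 'j'
  'a' (0) + 5 = 5 → 'f'
  'l' (11) + 5 = 16 → 'q'
Result = "xjfq"


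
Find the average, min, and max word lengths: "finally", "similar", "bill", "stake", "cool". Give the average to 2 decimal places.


Lengths: "finally"=7, "similar"=7, "bill"=4, "stake"=5, "cool"=4
Sum = 27, Count = 5
Average = 27/5 = 5.40
= avg=5.40, min=4, max=7


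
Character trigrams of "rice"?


Word: "rice" (length 4)
Number of trigrams = 4 - 3 + 1 = 2
  Position 0: "ric"
  Position 1: "ice"
Trigrams = "ric", "ice"


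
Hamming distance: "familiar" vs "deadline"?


Comparing character by character (same length = 8):
  Pos 0: 'f' vs 'd' !=
  Pos 1: 'a' vs 'e' !=
  Pos 2: 'm' vs 'a' !=
  Pos 3: 'i' vs 'd' !=
  Pos 4: 'l' vs 'l' =
  Pos 5: 'i' vs 'i' =
  Pos 6: 'a' vs 'n' !=
  Pos 7: 'r' vs 'e' !=
Hamming distance = 6


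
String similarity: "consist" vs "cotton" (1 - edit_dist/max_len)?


Word 1: "consist" (length 7)
Word 2: "cotton" (length 6)
One optimal edit sequence:
  1. keep 'c'
  2. keep 'o'
  3. delete 'n'  (+1)
  4. substitute 's' -> 't'  (+1)
  5. substitute 'i' -> 't'  (+1)
  6. substitute 's' -> 'o'  (+1)
  7. substitute 't' -> 'n'  (+1)
Edit distance = 5
Max length = max(7, 6) = 7
Similarity = 1 - 5/7
= 0.2857


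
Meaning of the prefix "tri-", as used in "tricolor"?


Prefix: tri-
As in: tricolor -> tri- + color
Meaning = three


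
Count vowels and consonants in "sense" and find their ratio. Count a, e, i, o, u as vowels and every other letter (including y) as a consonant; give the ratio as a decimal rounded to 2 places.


Word: "sense"
Vowels (a,e,i,o,u): 2
Consonants: 3
Ratio = 2/3
= 0.67


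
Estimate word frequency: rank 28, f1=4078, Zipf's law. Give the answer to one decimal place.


Zipf's law: f(r) = f(1) / r
f(1) = 4078
f(28) = 4078 / 28
= 145.6 occurrences


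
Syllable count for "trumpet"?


Word: "trumpet"
Syllable breakdown: trum · pet
Counting: 2 parts
= 2 syllables


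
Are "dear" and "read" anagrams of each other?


Word 1: "dear" → sorted: ader
Word 2: "read" → sorted: ader
Same letters? ader == ader
Anagram = Yes


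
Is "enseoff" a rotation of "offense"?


Word: "offense", Candidate: "enseoff"
Method: check if candidate is substring of word+word
"offenseoffense" contains "enseoff"? Yes
Is rotation = Yes


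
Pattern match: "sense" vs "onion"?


Pattern of "sense": [0, 1, 2, 0, 1]
Pattern of "onion": [0, 1, 2, 0, 1]
Patterns match
Same pattern = Yes


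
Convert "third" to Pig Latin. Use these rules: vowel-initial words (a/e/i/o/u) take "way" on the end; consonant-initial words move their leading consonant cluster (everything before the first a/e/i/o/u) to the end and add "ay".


Word: "third"
Starts with consonant(s) → move to end, add 'ay'
Consonant cluster: "th"
Pig Latin = "irdthay"


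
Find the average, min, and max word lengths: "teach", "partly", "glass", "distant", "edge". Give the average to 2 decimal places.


Lengths: "teach"=5, "partly"=6, "glass"=5, "distant"=7, "edge"=4
Sum = 27, Count = 5
Average = 27/5 = 5.40
= avg=5.40, min=4, max=7


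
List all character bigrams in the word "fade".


Word: "fade" (length 4)
Number of bigrams = 4 - 2 + 1 = 3
  Position 0: "fa"
  Position 1: "ad"
  Position 2: "de"
Bigrams = "fa", "ad", "de"


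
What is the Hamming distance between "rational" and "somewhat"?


Comparing character by character (same length = 8):
  Pos 0: 'r' vs 's' !=
  Pos 1: 'a' vs 'o' !=
  Pos 2: 't' vs 'm' !=
  Pos 3: 'i' vs 'e' !=
  Pos 4: 'o' vs 'w' !=
  Pos 5: 'n' vs 'h' !=
  Pos 6: 'a' vs 'a' =
  Pos 7: 'l' vs 't' !=
Hamming distance = 7


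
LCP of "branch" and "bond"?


Word 1: "branch"
Word 2: "bond"
Comparing from start:
  Pos 0: 'b' == 'b'
  Pos 1: 'r' != 'o' (stop)
LCP = "b" (length 1)


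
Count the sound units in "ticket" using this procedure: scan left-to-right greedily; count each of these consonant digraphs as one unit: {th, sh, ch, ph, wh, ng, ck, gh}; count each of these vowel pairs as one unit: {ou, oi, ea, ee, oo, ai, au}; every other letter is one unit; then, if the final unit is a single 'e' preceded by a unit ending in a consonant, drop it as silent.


Word: "ticket" (6 letters)
Left-to-right scan:
  (1) 't' (letter)
  (2) 'i' (letter)
  (3) 'ck' (digraph)
  (4) 'e' (letter)
  (5) 't' (letter)
Units from scan: 5
Sound units = 5 units


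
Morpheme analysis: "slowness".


Word: "slowness"
Morphemes: slow | -ness
Each morpheme carries meaning
= 2 morphemes


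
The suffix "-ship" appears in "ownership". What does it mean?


Suffix: -ship
As in: ownership -> owner + -ship
Meaning = state / position


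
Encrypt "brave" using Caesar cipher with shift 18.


Word: "brave"
Shift: 18
Each letter → (letter + shift) mod 26:
  'b' (1) + 18 = 19 → 't'
  'r' (17) + 18 = 9 → 'j'
  'a' (0) + 18 = 18 → 's'
  'v' (21) + 18 = 13 → 'n'
  'e' (4) + 18 = 22 → 'w'
Result = "tjsnw"


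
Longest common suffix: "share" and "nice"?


Word 1: "share"
Word 2: "nice"
Comparing from end:
  Pos -1: 'e' == 'e'
  Pos -2: 'r' != 'c' (stop)
LCS = "e" (length 1)


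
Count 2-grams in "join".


Word: "join" (length 4)
Number of 2-grams = length - 2 + 1 = 4 - 2 + 1
= 3


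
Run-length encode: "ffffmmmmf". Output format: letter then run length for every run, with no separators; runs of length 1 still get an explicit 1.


String: "ffffmmmmf"
Scanning for consecutive runs:
  'f' x 4
  'm' x 4
  'f' x 1
RLE = "f4m4f1"


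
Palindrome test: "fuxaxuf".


Word: "fuxaxuf"
Reversed: "fuxaxuf"
Forward == Backward? fuxaxuf == fuxaxuf
Palindrome = Yes


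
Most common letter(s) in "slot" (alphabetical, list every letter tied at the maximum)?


Word: "slot"
Letter counts:
  'l': 1
  'o': 1
  's': 1
  't': 1
Maximum count = 1
Most frequent = 'l', 'o', 's', 't' (1 time each)


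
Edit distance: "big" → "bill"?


Word 1: "big" (length 3)
Word 2: "bill" (length 4)
One optimal edit sequence (insert/delete/substitute each cost 1):
  1. keep 'b'
  2. keep 'i'
  3. insert 'l'  (+1)
  4. substitute 'g' -> 'l'  (+1)
Total edit operations: 2
Edit distance = 2


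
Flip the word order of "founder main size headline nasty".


Original: "founder main size headline nasty"
Words (1..n): founder | main | size | headline | nasty
Reversed (n..1): nasty | headline | size | main | founder
Result = "nasty headline size main founder"


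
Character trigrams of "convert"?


Word: "convert" (length 7)
Number of trigrams = 7 - 3 + 1 = 5
  Position 0: "con"
  Position 1: "onv"
  Position 2: "nve"
  Position 3: "ver"
  Position 4: "ert"
Trigrams = "con", "onv", "nve", "ver", "ert"


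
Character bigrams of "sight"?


Word: "sight" (length 5)
Number of bigrams = 5 - 2 + 1 = 4
  Position 0: "si"
  Position 1: "ig"
  Position 2: "gh"
  Position 3: "ht"
Bigrams = "si", "ig", "gh", "ht"


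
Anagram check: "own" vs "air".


Word 1: "own" → sorted: now
Word 2: "air" → sorted: air
Same letters? now != air
Anagram = No


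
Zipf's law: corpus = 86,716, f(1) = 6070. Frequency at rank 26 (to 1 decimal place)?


Zipf's law: f(r) = f(1) / r
f(1) = 6070
f(26) = 6070 / 26
= 233.5 occurrences


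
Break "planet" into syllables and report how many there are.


Word: "planet"
Syllable breakdown: plan / et
Counting: 2 parts
= 2 syllables


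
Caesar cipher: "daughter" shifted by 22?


Word: "daughter"
Shift: 22
Each letter → (letter + shift) mod 26:
  'd' (3) + 22 = 25 → 'z'
  'a' (0) + 22 = 22 → 'w'
  'u' (20) + 22 = 16 → 'q'
  'g' (6) + 22 = 2 → 'c'
  'h' (7) + 22 = 3 → 'd'
  't' (19) + 22 = 15 → 'p'
  'e' (4) + 22 = 0 → 'a'
  'r' (17) + 22 = 13 → 'n'
Result = "zwqcdpan"


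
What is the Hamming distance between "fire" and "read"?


Comparing character by character (same length = 4):
  Pos 0: 'f' vs 'r' !=
  Pos 1: 'i' vs 'e' !=
  Pos 2: 'r' vs 'a' !=
  Pos 3: 'e' vs 'd' !=
Hamming distance = 4


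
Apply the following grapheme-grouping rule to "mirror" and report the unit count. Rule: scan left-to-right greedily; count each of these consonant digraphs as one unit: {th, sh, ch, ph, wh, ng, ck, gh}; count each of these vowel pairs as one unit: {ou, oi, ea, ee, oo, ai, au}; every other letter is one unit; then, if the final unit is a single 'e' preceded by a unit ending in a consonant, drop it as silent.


Word: "mirror" (6 letters)
Left-to-right scan:
  [1] 'm' (letter)
  [2] 'i' (letter)
  [3] 'r' (letter)
  [4] 'r' (letter)
  [5] 'o' (letter)
  [6] 'r' (letter)
Units from scan: 6
Sound units = 6 units


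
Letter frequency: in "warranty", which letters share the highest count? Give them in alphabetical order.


Word: "warranty"
Letter counts:
  'a': 2
  'n': 1
  'r': 2
  't': 1
  'w': 1
  'y': 1
Maximum count = 2
Most frequent = 'a', 'r' (2 times each)


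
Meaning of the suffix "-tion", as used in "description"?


Suffix: -tion
Example: description (describe + -tion, with a spelling change)
Meaning = act or process


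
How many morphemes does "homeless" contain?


Word: "homeless"
Morphemes: home | -less
Each morpheme carries meaning
= 2 morphemes


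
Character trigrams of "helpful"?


Word: "helpful" (length 7)
Number of trigrams = 7 - 3 + 1 = 5
  Position 0: "hel"
  Position 1: "elp"
  Position 2: "lpf"
  Position 3: "pfu"
  Position 4: "ful"
Trigrams = "hel", "elp", "lpf", "pfu", "ful"


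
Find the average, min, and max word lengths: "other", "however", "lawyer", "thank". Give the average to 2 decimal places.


Lengths: "other"=5, "however"=7, "lawyer"=6, "thank"=5
Sum = 23, Count = 4
Average = 23/4 = 5.75
= avg=5.75, min=5, max=7


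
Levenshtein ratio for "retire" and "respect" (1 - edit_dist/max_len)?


Word 1: "retire" (length 6)
Word 2: "respect" (length 7)
One optimal edit sequence:
  1. keep 'r'
  2. keep 'e'
  3. insert 's'  (+1)
  4. substitute 't' -> 'p'  (+1)
  5. substitute 'i' -> 'e'  (+1)
  6. substitute 'r' -> 'c'  (+1)
  7. substitute 'e' -> 't'  (+1)
Edit distance = 5
Max length = max(6, 7) = 7
Similarity = 1 - 5/7
= 0.2857


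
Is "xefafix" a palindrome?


Word: "xefafix"
Reversed: "xifafex"
Forward == Backward? xefafix != xifafex
Palindrome = No


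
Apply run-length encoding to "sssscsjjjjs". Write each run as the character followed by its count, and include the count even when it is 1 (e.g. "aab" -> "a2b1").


String: "sssscsjjjjs"
Scanning for consecutive runs:
  's' x 4
  'c' x 1
  's' x 1
  'j' x 4
  's' x 1
RLE = "s4c1s1j4s1"


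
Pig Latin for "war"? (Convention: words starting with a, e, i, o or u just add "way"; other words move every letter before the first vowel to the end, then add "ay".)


Word: "war"
Starts with consonant(s) → move to end, add 'ay'
Consonant cluster: "w"
Pig Latin = "arway"


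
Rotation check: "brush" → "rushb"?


Word: "brush", Candidate: "rushb"
Method: check if candidate is substring of word+word
"brushbrush" contains "rushb"? Yes
Is rotation = Yes


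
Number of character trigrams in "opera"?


Word: "opera" (length 5)
Number of 3-grams = length - 3 + 1 = 5 - 3 + 1
= 3


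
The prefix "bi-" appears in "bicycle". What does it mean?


Prefix: bi-
Example: bicycle (bi- + cycle)
Meaning = two


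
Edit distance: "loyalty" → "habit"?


Word 1: "loyalty" (length 7)
Word 2: "habit" (length 5)
One optimal edit sequence (insert/delete/substitute each cost 1):
  1. delete 'l'  (+1)
  2. delete 'o'  (+1)
  3. substitute 'y' -> 'h'  (+1)
  4. keep 'a'
  5. substitute 'l' -> 'b'  (+1)
  6. substitute 't' -> 'i'  (+1)
  7. substitute 'y' -> 't'  (+1)
Total edit operations: 6
Edit distance = 6


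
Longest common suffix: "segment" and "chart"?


Word 1: "segment"
Word 2: "chart"
Comparing from end:
  Pos -1: 't' == 't'
  Pos -2: 'n' != 'r' (stop)
LCS = "t" (length 1)


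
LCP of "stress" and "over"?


Word 1: "stress"
Word 2: "over"
Comparing from start:
  Pos 0: 's' != 'o' (stop)
LCP = "" (length 0)


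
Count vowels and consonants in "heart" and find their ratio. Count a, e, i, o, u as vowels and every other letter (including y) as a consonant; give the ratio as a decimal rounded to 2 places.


Word: "heart"
Vowels (a,e,i,o,u): 2
Consonants: 3
Ratio = 2/3
= 0.67


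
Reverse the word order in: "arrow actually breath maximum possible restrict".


Original: "arrow actually breath maximum possible restrict"
Words (1..n): arrow | actually | breath | maximum | possible | restrict
Reversed (n..1): restrict | possible | maximum | breath | actually | arrow
Result = "restrict possible maximum breath actually arrow"


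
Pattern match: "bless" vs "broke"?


Pattern of "bless": [0, 1, 2, 3, 3]
Pattern of "broke": [0, 1, 2, 3, 4]
Patterns do not match
Same pattern = No


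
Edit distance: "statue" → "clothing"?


Word 1: "statue" (length 6)
Word 2: "clothing" (length 8)
One optimal edit sequence (insert/delete/substitute each cost 1):
  1. insert 'c'  (+1)
  2. insert 'l'  (+1)
  3. substitute 's' -> 'o'  (+1)
  4. keep 't'
  5. substitute 'a' -> 'h'  (+1)
  6. substitute 't' -> 'i'  (+1)
  7. substitute 'u' -> 'n'  (+1)
  8. substitute 'e' -> 'g'  (+1)
Total edit operations: 7
Edit distance = 7


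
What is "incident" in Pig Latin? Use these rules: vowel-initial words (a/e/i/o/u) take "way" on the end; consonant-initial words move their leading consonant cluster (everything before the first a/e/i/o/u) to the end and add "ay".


Word: "incident"
Starts with vowel → add 'way'
Pig Latin = "incidentway"


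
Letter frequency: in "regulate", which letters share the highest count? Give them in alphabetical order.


Word: "regulate"
Letter counts:
  'a': 1
  'e': 2
  'g': 1
  'l': 1
  'r': 1
  't': 1
  'u': 1
Maximum count = 2
Most frequent = 'e' (2 times each)


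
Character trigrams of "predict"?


Word: "predict" (length 7)
Number of trigrams = 7 - 3 + 1 = 5
  Position 0: "pre"
  Position 1: "red"
  Position 2: "edi"
  Position 3: "dic"
  Position 4: "ict"
Trigrams = "pre", "red", "edi", "dic", "ict"


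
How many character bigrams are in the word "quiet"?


Word: "quiet" (length 5)
Number of 2-grams = length - 2 + 1 = 5 - 2 + 1
= 4


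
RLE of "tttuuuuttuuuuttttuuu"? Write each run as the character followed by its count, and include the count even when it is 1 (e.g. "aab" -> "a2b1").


String: "tttuuuuttuuuuttttuuu"
Scanning for consecutive runs:
  't' x 3
  'u' x 4
  't' x 2
  'u' x 4
  't' x 4
  'u' x 3
RLE = "t3u4t2u4t4u3"


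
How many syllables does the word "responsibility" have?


Word: "responsibility"
Syllable breakdown: re | spon | si | bil | i | ty
Counting: 6 parts
= 6 syllables


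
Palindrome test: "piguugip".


Word: "piguugip"
Reversed: "piguugip"
Forward == Backward? piguugip == piguugip
Palindrome = Yes


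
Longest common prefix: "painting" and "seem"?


Word 1: "painting"
Word 2: "seem"
Comparing from start:
  Pos 0: 'p' != 's' (stop)
LCP = "" (length 0)


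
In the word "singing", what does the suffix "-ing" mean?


Suffix: -ing
As in: singing -> sing + -ing
Meaning = present participle


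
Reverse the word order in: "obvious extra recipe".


Original: "obvious extra recipe"
Words (1..n): obvious | extra | recipe
Reversed (n..1): recipe | extra | obvious
Result = "recipe extra obvious"


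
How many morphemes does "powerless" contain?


Word: "powerless"
Morphemes: power + -less
Each morpheme carries meaning
= 2 morphemes


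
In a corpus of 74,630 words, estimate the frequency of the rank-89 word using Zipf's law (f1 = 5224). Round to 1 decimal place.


Zipf's law: f(r) = f(1) / r
f(1) = 5224
f(89) = 5224 / 89
= 58.7 occurrences


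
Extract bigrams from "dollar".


Word: "dollar" (length 6)
Number of bigrams = 6 - 2 + 1 = 5
  Position 0: "do"
  Position 1: "ol"
  Position 2: "ll"
  Position 3: "la"
  Position 4: "ar"
Bigrams = "do", "ol", "ll", "la", "ar"


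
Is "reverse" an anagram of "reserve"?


Word 1: "reserve" → sorted: eeerrsv
Word 2: "reverse" → sorted: eeerrsv
Same letters? eeerrsv == eeerrsv
Anagram = Yes


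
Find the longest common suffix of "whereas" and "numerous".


Word 1: "whereas"
Word 2: "numerous"
Comparing from end:
  Pos -1: 's' == 's'
  Pos -2: 'a' != 'u' (stop)
LCS = "s" (length 1)


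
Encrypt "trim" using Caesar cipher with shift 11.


Word: "trim"
Shift: 11
Each letter → (letter + shift) mod 26:
  't' (19) + 11 = 4 → 'e'
  'r' (17) + 11 = 2 → 'c'
  'i' (8) + 11 = 19 → 't'
  'm' (12) + 11 = 23 → 'x'
Result = "ectx"


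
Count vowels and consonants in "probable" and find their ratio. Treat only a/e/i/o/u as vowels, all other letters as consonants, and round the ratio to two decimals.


Word: "probable"
Vowels (a,e,i,o,u): 3
Consonants: 5
Ratio = 3/5
= 0.60


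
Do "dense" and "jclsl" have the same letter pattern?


Pattern of "dense": [0, 1, 2, 3, 1]
Pattern of "jclsl": [0, 1, 2, 3, 2]
Patterns do not match
Same pattern = No


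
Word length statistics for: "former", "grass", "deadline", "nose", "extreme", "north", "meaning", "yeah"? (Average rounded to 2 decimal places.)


Lengths: "former"=6, "grass"=5, "deadline"=8, "nose"=4, "extreme"=7, "north"=5, "meaning"=7, "yeah"=4
Sum = 46, Count = 8
Average = 46/8 = 5.75
= avg=5.75, min=4, max=8


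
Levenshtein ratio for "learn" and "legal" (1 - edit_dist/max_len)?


Word 1: "learn" (length 5)
Word 2: "legal" (length 5)
One optimal edit sequence:
  1. keep 'l'
  2. keep 'e'
  3. substitute 'a' -> 'g'  (+1)
  4. substitute 'r' -> 'a'  (+1)
  5. substitute 'n' -> 'l'  (+1)
Edit distance = 3
Max length = max(5, 5) = 5
Similarity = 1 - 3/5
= 0.4000


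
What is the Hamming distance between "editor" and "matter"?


Comparing character by character (same length = 6):
  Pos 0: 'e' vs 'm' !=
  Pos 1: 'd' vs 'a' !=
  Pos 2: 'i' vs 't' !=
  Pos 3: 't' vs 't' =
  Pos 4: 'o' vs 'e' !=
  Pos 5: 'r' vs 'r' =
Hamming distance = 4


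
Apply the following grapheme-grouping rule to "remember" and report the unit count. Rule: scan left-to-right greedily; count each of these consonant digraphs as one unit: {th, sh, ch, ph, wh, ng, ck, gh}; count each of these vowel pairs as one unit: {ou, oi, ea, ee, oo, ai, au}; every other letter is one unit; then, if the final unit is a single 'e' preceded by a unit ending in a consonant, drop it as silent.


Word: "remember" (8 letters)
Left-to-right scan:
  (1) 'r' (letter)
  (2) 'e' (letter)
  (3) 'm' (letter)
  (4) 'e' (letter)
  (5) 'm' (letter)
  (6) 'b' (letter)
  (7) 'e' (letter)
  (8) 'r' (letter)
Units from scan: 8
Sound units = 8 units


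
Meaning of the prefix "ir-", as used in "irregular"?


Prefix: ir-
Example: irregular = ir- + regular
Meaning = not


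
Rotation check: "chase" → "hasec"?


Word: "chase", Candidate: "hasec"
Method: check if candidate is substring of word+word
"chasechase" contains "hasec"? Yes
Is rotation = Yes


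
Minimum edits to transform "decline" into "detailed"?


Word 1: "decline" (length 7)
Word 2: "detailed" (length 8)
One optimal edit sequence (insert/delete/substitute each cost 1):
  1. keep 'd'
  2. keep 'e'
  3. substitute 'c' -> 't'  (+1)
  4. substitute 'l' -> 'a'  (+1)
  5. keep 'i'
  6. substitute 'n' -> 'l'  (+1)
  7. keep 'e'
  8. insert 'd'  (+1)
Total edit operations: 4
Edit distance = 4


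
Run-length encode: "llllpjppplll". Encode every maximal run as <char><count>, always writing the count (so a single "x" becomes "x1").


String: "llllpjppplll"
Scanning for consecutive runs:
  'l' x 4
  'p' x 1
  'j' x 1
  'p' x 3
  'l' x 3
RLE = "l4p1j1p3l3"


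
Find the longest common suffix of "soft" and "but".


Word 1: "soft"
Word 2: "but"
Comparing from end:
  Pos -1: 't' == 't'
  Pos -2: 'f' != 'u' (stop)
LCS = "t" (length 1)


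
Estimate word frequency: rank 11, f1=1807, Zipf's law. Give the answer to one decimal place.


Zipf's law: f(r) = f(1) / r
f(1) = 1807
f(11) = 1807 / 11
= 164.3 occurrences


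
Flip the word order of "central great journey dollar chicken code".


Original: "central great journey dollar chicken code"
Words (1..n): central | great | journey | dollar | chicken | code
Reversed (n..1): code | chicken | dollar | journey | great | central
Result = "code chicken dollar journey great central"


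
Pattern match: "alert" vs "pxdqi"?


Pattern of "alert": [0, 1, 2, 3, 4]
Pattern of "pxdqi": [0, 1, 2, 3, 4]
Patterns match
Same pattern = Yes


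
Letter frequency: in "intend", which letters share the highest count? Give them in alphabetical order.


Word: "intend"
Letter counts:
  'd': 1
  'e': 1
  'i': 1
  'n': 2
  't': 1
Maximum count = 2
Most frequent = 'n' (2 times each)


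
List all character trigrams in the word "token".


Word: "token" (length 5)
Number of trigrams = 5 - 3 + 1 = 3
  Position 0: "tok"
  Position 1: "oke"
  Position 2: "ken"
Trigrams = "tok", "oke", "ken"


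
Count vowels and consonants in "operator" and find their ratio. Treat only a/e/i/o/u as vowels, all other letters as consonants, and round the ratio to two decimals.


Word: "operator"
Vowels (a,e,i,o,u): 4
Consonants: 4
Ratio = 4/4
= 1.00


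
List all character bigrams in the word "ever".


Word: "ever" (length 4)
Number of bigrams = 4 - 2 + 1 = 3
  Position 0: "ev"
  Position 1: "ve"
  Position 2: "er"
Bigrams = "ev", "ve", "er"


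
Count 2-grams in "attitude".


Word: "attitude" (length 8)
Number of 2-grams = length - 2 + 1 = 8 - 2 + 1
= 7


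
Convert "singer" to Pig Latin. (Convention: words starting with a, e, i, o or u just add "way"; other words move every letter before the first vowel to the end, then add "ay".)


Word: "singer"
Starts with consonant(s) → move to end, add 'ay'
Consonant cluster: "s"
Pig Latin = "ingersay"


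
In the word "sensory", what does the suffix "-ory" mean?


Suffix: -ory
Example: sensory (sense + -ory, with a spelling change)
Meaning = relating to / place for


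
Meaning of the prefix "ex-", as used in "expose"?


Prefix: ex-
Example: expose (ex- + pose)
Meaning = out / former


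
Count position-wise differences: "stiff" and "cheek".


Comparing character by character (same length = 5):
  Pos 0: 's' vs 'c' !=
  Pos 1: 't' vs 'h' !=
  Pos 2: 'i' vs 'e' !=
  Pos 3: 'f' vs 'e' !=
  Pos 4: 'f' vs 'k' !=
Hamming distance = 5


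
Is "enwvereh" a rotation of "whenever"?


Word: "whenever", Candidate: "enwvereh"
Method: check if candidate is substring of word+word
"wheneverwhenever" contains "enwvereh"? No
Is rotation = No


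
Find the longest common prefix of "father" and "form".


Word 1: "father"
Word 2: "form"
Comparing from start:
  Pos 0: 'f' == 'f'
  Pos 1: 'a' != 'o' (stop)
LCP = "f" (length 1)


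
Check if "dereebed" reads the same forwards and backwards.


Word: "dereebed"
Reversed: "debeered"
Forward == Backward? dereebed != debeered
Palindrome = No


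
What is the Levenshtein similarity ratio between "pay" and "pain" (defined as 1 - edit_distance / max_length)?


Word 1: "pay" (length 3)
Word 2: "pain" (length 4)
One optimal edit sequence:
  1. keep 'p'
  2. keep 'a'
  3. insert 'i'  (+1)
  4. substitute 'y' -> 'n'  (+1)
Edit distance = 2
Max length = max(3, 4) = 4
Similarity = 1 - 2/4
= 0.5000


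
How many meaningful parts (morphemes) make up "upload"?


Word: "upload"
Morphemes: up- | load
Each morpheme carries meaning
= 2 morphemes


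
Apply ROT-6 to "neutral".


Word: "neutral"
Shift: 6
Each letter → (letter + shift) mod 26:
  'n' (13) + 6 = 19 → 't'
  'e' (4) + 6 = 10 → 'k'
  'u' (20) + 6 = 0 → 'a'
  't' (19) + 6 = 25 → 'z'
  'r' (17) + 6 = 23 → 'x'
  'a' (0) + 6 = 6 → 'g'
  'l' (11) + 6 = 17 → 'r'
Result = "tkazxgr"


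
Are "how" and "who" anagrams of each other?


Word 1: "how" → sorted: how
Word 2: "who" → sorted: how
Same letters? how == how
Anagram = Yes


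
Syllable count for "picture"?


Word: "picture"
Syllable breakdown: pic / ture
Counting: 2 parts
= 2 syllables


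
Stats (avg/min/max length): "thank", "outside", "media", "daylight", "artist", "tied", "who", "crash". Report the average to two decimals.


Lengths: "thank"=5, "outside"=7, "media"=5, "daylight"=8, "artist"=6, "tied"=4, "who"=3, "crash"=5
Sum = 43, Count = 8
Average = 43/8 = 5.38
= avg=5.38, min=3, max=8


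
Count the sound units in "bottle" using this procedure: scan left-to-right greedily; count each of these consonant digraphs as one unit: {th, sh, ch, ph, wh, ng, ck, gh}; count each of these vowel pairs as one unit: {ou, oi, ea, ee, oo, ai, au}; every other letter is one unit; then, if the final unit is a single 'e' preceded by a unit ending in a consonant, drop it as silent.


Word: "bottle" (6 letters)
Left-to-right scan:
  [1] 'b' (letter)
  [2] 'o' (letter)
  [3] 't' (letter)
  [4] 't' (letter)
  [5] 'l' (letter)
  [6] 'e' (letter)
Units from scan: 6
Final unit is 'e' after a consonant -> drop as silent (-1)
Sound units = 5 units


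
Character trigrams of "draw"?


Word: "draw" (length 4)
Number of trigrams = 4 - 3 + 1 = 2
  Position 0: "dra"
  Position 1: "raw"
Trigrams = "dra", "raw"


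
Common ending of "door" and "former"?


Word 1: "door"
Word 2: "former"
Comparing from end:
  Pos -1: 'r' == 'r'
  Pos -2: 'o' != 'e' (stop)
LCS = "r" (length 1)


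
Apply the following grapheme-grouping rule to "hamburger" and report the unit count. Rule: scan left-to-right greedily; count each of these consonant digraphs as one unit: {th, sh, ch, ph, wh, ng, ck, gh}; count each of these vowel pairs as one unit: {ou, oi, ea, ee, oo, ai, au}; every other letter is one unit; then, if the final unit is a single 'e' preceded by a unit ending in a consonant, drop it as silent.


Word: "hamburger" (9 letters)
Left-to-right scan:
  1. 'h' (letter)
  2. 'a' (letter)
  3. 'm' (letter)
  4. 'b' (letter)
  5. 'u' (letter)
  6. 'r' (letter)
  7. 'g' (letter)
  8. 'e' (letter)
  9. 'r' (letter)
Units from scan: 9
Sound units = 9 units


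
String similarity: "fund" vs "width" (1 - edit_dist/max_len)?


Word 1: "fund" (length 4)
Word 2: "width" (length 5)
One optimal edit sequence:
  1. insert 'w'  (+1)
  2. substitute 'f' -> 'i'  (+1)
  3. substitute 'u' -> 'd'  (+1)
  4. substitute 'n' -> 't'  (+1)
  5. substitute 'd' -> 'h'  (+1)
Edit distance = 5
Max length = max(4, 5) = 5
Similarity = 1 - 5/5
= 0.0000


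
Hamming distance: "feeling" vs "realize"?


Comparing character by character (same length = 7):
  Pos 0: 'f' vs 'r' !=
  Pos 1: 'e' vs 'e' =
  Pos 2: 'e' vs 'a' !=
  Pos 3: 'l' vs 'l' =
  Pos 4: 'i' vs 'i' =
  Pos 5: 'n' vs 'z' !=
  Pos 6: 'g' vs 'e' !=
Hamming distance = 4


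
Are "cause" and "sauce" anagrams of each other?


Word 1: "cause" → sorted: acesu
Word 2: "sauce" → sorted: acesu
Same letters? acesu == acesu
Anagram = Yes


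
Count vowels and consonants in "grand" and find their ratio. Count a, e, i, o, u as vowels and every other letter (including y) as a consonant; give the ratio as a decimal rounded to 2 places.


Word: "grand"
Vowels (a,e,i,o,u): 1
Consonants: 4
Ratio = 1/4
= 0.25


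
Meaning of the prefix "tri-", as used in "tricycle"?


Prefix: tri-
As in: tricycle -> tri- + cycle
Meaning = three


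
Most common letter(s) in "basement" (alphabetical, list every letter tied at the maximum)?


Word: "basement"
Letter counts:
  'a': 1
  'b': 1
  'e': 2
  'm': 1
  'n': 1
  's': 1
  't': 1
Maximum count = 2
Most frequent = 'e' (2 times each)


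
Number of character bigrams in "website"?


Word: "website" (length 7)
Number of 2-grams = length - 2 + 1 = 7 - 2 + 1
= 6


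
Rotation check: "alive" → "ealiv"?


Word: "alive", Candidate: "ealiv"
Method: check if candidate is substring of word+word
"alivealive" contains "ealiv"? Yes
Is rotation = Yes


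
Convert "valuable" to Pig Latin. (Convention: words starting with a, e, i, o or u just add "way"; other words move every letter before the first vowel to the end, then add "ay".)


Word: "valuable"
Starts with consonant(s) → move to end, add 'ay'
Consonant cluster: "v"
Pig Latin = "aluablevay"


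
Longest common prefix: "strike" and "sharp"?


Word 1: "strike"
Word 2: "sharp"
Comparing from start:
  Pos 0: 's' == 's'
  Pos 1: 't' != 'h' (stop)
LCP = "s" (length 1)


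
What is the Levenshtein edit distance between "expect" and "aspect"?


Word 1: "expect" (length 6)
Word 2: "aspect" (length 6)
One optimal edit sequence (insert/delete/substitute each cost 1):
  1. substitute 'e' -> 'a'  (+1)
  2. substitute 'x' -> 's'  (+1)
  3. keep 'p'
  4. keep 'e'
  5. keep 'c'
  6. keep 't'
Total edit operations: 2
Edit distance = 2


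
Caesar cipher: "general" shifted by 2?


Word: "general"
Shift: 2
Each letter → (letter + shift) mod 26:
  'g' (6) + 2 = 8 → 'i'
  'e' (4) + 2 = 6 → 'g'
  'n' (13) + 2 = 15 → 'p'
  'e' (4) + 2 = 6 → 'g'
  'r' (17) + 2 = 19 → 't'
  'a' (0) + 2 = 2 → 'c'
  'l' (11) + 2 = 13 → 'n'
Result = "igpgtcn"


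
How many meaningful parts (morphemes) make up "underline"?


Word: "underline"
Morphemes: under- / line
Each morpheme carries meaning
= 2 morphemes


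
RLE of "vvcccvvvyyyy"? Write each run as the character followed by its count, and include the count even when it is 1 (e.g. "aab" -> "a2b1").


String: "vvcccvvvyyyy"
Scanning for consecutive runs:
  'v' x 2
  'c' x 3
  'v' x 3
  'y' x 4
RLE = "v2c3v3y4"


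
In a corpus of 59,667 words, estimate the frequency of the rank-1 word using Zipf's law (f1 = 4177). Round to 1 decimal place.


Zipf's law: f(r) = f(1) / r
f(1) = 4177
f(1) = 4177 / 1
= 4177.0 occurrences


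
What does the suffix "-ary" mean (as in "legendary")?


Suffix: -ary
Example: legendary = legend + -ary
Meaning = relating to


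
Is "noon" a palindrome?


Word: "noon"
Reversed: "noon"
Forward == Backward? noon == noon
Palindrome = Yes


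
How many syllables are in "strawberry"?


Word: "strawberry"
Syllable breakdown: straw-ber-ry
Counting: 3 parts
= 3 syllables


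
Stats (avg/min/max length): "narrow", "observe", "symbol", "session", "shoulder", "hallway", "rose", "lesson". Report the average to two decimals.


Lengths: "narrow"=6, "observe"=7, "symbol"=6, "session"=7, "shoulder"=8, "hallway"=7, "rose"=4, "lesson"=6
Sum = 51, Count = 8
Average = 51/8 = 6.38
= avg=6.38, min=4, max=8


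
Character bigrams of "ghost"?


Word: "ghost" (length 5)
Number of bigrams = 5 - 2 + 1 = 4
  Position 0: "gh"
  Position 1: "ho"
  Position 2: "os"
  Position 3: "st"
Bigrams = "gh", "ho", "os", "st"


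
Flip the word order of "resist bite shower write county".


Original: "resist bite shower write county"
Words (1..n): resist | bite | shower | write | county
Reversed (n..1): county | write | shower | bite | resist
Result = "county write shower bite resist"


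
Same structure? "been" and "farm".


Pattern of "been": [0, 1, 1, 2]
Pattern of "farm": [0, 1, 2, 3]
Patterns do not match
Same pattern = No


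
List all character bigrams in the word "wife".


Word: "wife" (length 4)
Number of bigrams = 4 - 2 + 1 = 3
  Position 0: "wi"
  Position 1: "if"
  Position 2: "fe"
Bigrams = "wi", "if", "fe"


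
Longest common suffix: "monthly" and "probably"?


Word 1: "monthly"
Word 2: "probably"
Comparing from end:
  Pos -1: 'y' == 'y'
  Pos -2: 'l' == 'l'
  Pos -3: 'h' != 'b' (stop)
LCS = "ly" (length 2)
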